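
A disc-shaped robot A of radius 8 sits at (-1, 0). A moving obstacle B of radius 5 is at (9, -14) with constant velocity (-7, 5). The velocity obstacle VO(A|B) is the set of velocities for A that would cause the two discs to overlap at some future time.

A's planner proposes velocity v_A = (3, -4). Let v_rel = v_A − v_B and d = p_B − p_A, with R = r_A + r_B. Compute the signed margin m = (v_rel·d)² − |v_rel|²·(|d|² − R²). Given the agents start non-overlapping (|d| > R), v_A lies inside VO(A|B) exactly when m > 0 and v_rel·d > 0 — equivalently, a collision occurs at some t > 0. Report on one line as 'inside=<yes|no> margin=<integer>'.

d = (10, -14),  |d|² = 296;  R = 8+5 = 13,  c = 296−13² = 127
v_rel = (10, -9),  |v_rel|² = 181;  v_rel·d = (10)·(10) + (-9)·(-14) = 226
181·t² − 452·t + 127 = 0  ⇒  m = 226² − 181·127 = 28089
m = 28089 > 0,  v_rel·d = 226 > 0  ⇒  inside

inside=yes margin=28089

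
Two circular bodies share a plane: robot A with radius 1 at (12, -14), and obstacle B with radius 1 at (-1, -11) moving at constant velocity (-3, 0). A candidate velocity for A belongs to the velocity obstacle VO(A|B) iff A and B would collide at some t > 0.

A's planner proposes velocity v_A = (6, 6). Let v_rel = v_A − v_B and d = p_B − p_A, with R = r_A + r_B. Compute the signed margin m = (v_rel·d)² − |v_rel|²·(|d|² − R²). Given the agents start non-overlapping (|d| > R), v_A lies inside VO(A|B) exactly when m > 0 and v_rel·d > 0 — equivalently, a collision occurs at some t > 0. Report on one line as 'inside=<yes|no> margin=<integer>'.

d = (-13, 3),  |d|² = 178;  R = 1+1 = 2,  c = 178−2² = 174
v_rel = (9, 6),  |v_rel|² = 117;  v_rel·d = (9)·(-13) + (6)·(3) = -99
117·t² + 198·t + 174 = 0  ⇒  m = (-99)² − 117·174 = -10557
m = -10557 < 0,  v_rel·d = -99 < 0  ⇒  outside

inside=no margin=-10557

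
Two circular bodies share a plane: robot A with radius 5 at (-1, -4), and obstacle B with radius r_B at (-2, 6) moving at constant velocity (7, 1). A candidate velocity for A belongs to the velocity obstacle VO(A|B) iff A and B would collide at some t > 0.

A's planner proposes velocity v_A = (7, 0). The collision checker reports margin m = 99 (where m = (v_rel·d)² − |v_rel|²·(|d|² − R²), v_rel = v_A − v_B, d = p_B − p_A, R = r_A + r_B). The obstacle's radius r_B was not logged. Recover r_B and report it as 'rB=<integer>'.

m = 99
d = (-1, 10);  v_rel = (0, -1),  |v_rel|² = 1
v_rel×d = (0)·(10) − (-1)·(-1) = -1
since m = R²·1 − (-1)²:  R² = (1 + 99) / 1 = 100
R = √100 = 10  ⇒  r_B = 10 − 5 = 5

rB=5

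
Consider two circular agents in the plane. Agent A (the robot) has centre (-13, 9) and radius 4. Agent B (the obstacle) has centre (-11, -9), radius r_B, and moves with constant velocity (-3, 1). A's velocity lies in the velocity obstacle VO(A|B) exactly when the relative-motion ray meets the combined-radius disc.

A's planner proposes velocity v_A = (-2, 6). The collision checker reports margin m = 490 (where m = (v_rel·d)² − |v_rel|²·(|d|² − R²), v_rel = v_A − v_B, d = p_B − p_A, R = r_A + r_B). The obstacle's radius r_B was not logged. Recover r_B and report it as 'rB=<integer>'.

m = 490
d = (2, -18);  v_rel = (1, 5),  |v_rel|² = 26
v_rel×d = (1)·(-18) − (5)·(2) = -28
since m = R²·26 − (-28)²:  R² = (784 + 490) / 26 = 49
R = √49 = 7  ⇒  r_B = 7 − 4 = 3

rB=3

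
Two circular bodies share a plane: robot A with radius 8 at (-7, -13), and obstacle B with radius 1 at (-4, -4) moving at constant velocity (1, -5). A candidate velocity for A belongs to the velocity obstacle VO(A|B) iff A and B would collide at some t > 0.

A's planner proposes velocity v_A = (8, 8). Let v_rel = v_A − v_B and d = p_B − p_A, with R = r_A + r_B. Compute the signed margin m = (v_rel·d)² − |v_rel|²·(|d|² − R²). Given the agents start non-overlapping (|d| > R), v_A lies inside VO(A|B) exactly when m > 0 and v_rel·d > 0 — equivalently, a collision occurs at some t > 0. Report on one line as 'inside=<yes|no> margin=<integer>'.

d = (3, 9),  |d|² = 90;  R = 8+1 = 9,  c = 90−9² = 9
v_rel = (7, 13),  |v_rel|² = 218;  v_rel·d = (7)·(3) + (13)·(9) = 138
218·t² − 276·t + 9 = 0  ⇒  m = 138² − 218·9 = 17082
m = 17082 > 0,  v_rel·d = 138 > 0  ⇒  inside

inside=yes margin=17082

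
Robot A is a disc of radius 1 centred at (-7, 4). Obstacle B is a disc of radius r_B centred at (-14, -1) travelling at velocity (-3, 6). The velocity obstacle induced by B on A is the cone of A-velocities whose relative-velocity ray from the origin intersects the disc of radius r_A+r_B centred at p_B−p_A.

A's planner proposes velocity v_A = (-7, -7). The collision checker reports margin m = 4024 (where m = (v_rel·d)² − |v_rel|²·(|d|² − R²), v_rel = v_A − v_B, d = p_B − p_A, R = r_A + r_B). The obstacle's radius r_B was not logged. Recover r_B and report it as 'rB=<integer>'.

m = 4024
d = (-7, -5);  v_rel = (-4, -13),  |v_rel|² = 185
v_rel×d = (-4)·(-5) − (-13)·(-7) = -71
since m = R²·185 − (-71)²:  R² = (5041 + 4024) / 185 = 49
R = √49 = 7  ⇒  r_B = 7 − 1 = 6

rB=6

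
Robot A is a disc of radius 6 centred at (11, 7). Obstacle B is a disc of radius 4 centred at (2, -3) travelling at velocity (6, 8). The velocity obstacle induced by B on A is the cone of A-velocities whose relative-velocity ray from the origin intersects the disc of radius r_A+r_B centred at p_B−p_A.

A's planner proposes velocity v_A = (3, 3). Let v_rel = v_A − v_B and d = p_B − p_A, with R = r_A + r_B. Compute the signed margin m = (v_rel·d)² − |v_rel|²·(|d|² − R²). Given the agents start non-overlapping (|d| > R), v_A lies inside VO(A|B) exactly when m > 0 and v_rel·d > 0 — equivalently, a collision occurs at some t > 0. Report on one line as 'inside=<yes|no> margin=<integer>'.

d = (-9, -10),  |d|² = 181;  R = 6+4 = 10,  c = 181−10² = 81
v_rel = (-3, -5),  |v_rel|² = 34;  v_rel·d = (-3)·(-9) + (-5)·(-10) = 77
34·t² − 154·t + 81 = 0  ⇒  m = 77² − 34·81 = 3175
m = 3175 > 0,  v_rel·d = 77 > 0  ⇒  inside

inside=yes margin=3175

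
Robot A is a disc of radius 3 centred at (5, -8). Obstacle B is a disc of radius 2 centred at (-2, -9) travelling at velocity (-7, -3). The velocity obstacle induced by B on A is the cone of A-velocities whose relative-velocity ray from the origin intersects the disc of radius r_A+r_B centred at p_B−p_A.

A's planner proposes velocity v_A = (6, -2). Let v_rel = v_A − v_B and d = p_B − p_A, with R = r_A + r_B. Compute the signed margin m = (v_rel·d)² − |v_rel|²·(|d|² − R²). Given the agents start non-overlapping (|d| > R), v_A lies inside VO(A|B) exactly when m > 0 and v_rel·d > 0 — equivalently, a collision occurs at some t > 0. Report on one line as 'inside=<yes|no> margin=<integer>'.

d = (-7, -1),  |d|² = 50;  R = 3+2 = 5,  c = 50−5² = 25
v_rel = (13, 1),  |v_rel|² = 170;  v_rel·d = (13)·(-7) + (1)·(-1) = -92
170·t² + 184·t + 25 = 0  ⇒  m = (-92)² − 170·25 = 4214
m = 4214 > 0,  v_rel·d = -92 < 0  ⇒  outside

inside=no margin=4214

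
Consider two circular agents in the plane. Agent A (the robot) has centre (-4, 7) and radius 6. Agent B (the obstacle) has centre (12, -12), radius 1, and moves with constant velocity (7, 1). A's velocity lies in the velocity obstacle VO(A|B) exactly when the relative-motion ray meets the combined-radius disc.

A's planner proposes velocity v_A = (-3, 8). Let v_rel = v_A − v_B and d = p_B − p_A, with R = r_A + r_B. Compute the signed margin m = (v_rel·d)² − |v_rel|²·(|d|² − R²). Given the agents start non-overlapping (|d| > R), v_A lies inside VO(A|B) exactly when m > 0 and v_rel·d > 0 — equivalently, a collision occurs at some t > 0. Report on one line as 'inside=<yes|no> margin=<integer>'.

d = (16, -19),  |d|² = 617;  R = 6+1 = 7,  c = 617−7² = 568
v_rel = (-10, 7),  |v_rel|² = 149;  v_rel·d = (-10)·(16) + (7)·(-19) = -293
149·t² + 586·t + 568 = 0  ⇒  m = (-293)² − 149·568 = 1217
m = 1217 > 0,  v_rel·d = -293 < 0  ⇒  outside

inside=no margin=1217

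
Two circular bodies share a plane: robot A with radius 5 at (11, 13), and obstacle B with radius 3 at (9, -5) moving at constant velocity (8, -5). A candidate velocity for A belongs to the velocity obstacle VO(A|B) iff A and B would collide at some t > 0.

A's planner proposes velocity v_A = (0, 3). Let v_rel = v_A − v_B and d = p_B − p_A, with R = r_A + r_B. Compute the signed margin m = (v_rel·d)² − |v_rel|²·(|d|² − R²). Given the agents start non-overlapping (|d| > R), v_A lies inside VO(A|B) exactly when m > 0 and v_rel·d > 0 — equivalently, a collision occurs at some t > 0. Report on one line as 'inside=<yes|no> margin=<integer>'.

d = (-2, -18),  |d|² = 328;  R = 5+3 = 8,  c = 328−8² = 264
v_rel = (-8, 8),  |v_rel|² = 128;  v_rel·d = (-8)·(-2) + (8)·(-18) = -128
128·t² + 256·t + 264 = 0  ⇒  m = (-128)² − 128·264 = -17408
m = -17408 < 0,  v_rel·d = -128 < 0  ⇒  outside

inside=no margin=-17408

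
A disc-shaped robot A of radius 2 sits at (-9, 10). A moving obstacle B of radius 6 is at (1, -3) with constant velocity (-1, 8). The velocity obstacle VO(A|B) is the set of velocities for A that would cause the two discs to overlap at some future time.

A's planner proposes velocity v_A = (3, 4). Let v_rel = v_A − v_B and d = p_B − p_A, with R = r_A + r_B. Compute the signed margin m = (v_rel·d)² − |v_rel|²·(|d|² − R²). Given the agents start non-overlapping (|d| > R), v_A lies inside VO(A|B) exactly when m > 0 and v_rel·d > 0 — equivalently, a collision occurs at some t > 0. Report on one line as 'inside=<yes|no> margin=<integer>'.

d = (10, -13),  |d|² = 269;  R = 2+6 = 8,  c = 269−8² = 205
v_rel = (4, -4),  |v_rel|² = 32;  v_rel·d = (4)·(10) + (-4)·(-13) = 92
32·t² − 184·t + 205 = 0  ⇒  m = 92² − 32·205 = 1904
m = 1904 > 0,  v_rel·d = 92 > 0  ⇒  inside

inside=yes margin=1904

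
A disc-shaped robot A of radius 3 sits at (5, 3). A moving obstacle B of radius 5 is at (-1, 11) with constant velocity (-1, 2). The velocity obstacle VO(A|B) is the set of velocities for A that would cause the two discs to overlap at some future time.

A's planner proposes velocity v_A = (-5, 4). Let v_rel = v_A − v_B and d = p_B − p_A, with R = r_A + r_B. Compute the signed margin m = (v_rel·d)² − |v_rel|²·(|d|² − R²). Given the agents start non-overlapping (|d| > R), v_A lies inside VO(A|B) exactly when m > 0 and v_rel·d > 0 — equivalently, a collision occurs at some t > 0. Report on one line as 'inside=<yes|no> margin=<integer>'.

d = (-6, 8),  |d|² = 100;  R = 3+5 = 8,  c = 100−8² = 36
v_rel = (-4, 2),  |v_rel|² = 20;  v_rel·d = (-4)·(-6) + (2)·(8) = 40
20·t² − 80·t + 36 = 0  ⇒  m = 40² − 20·36 = 880
m = 880 > 0,  v_rel·d = 40 > 0  ⇒  inside

inside=yes margin=880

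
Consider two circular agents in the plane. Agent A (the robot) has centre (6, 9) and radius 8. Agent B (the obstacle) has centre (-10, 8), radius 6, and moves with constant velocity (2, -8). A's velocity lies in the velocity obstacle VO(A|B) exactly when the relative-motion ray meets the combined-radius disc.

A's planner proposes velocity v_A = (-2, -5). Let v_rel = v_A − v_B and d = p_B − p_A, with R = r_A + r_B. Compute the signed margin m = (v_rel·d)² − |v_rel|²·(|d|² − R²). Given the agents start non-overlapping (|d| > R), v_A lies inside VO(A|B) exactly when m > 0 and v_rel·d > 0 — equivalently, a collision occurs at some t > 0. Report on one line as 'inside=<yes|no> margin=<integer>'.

d = (-16, -1),  |d|² = 257;  R = 8+6 = 14,  c = 257−14² = 61
v_rel = (-4, 3),  |v_rel|² = 25;  v_rel·d = (-4)·(-16) + (3)·(-1) = 61
25·t² − 122·t + 61 = 0  ⇒  m = 61² − 25·61 = 2196
m = 2196 > 0,  v_rel·d = 61 > 0  ⇒  inside

inside=yes margin=2196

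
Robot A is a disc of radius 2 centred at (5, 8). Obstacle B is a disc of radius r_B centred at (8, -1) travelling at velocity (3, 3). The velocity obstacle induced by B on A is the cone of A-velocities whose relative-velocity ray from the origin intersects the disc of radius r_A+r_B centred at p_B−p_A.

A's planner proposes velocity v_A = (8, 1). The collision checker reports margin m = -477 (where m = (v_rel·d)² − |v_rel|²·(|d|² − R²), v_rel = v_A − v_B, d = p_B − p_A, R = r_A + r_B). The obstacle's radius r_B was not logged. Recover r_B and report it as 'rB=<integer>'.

m = -477
d = (3, -9);  v_rel = (5, -2),  |v_rel|² = 29
v_rel×d = (5)·(-9) − (-2)·(3) = -39
since m = R²·29 − (-39)²:  R² = (1521 + -477) / 29 = 36
R = √36 = 6  ⇒  r_B = 6 − 2 = 4

rB=4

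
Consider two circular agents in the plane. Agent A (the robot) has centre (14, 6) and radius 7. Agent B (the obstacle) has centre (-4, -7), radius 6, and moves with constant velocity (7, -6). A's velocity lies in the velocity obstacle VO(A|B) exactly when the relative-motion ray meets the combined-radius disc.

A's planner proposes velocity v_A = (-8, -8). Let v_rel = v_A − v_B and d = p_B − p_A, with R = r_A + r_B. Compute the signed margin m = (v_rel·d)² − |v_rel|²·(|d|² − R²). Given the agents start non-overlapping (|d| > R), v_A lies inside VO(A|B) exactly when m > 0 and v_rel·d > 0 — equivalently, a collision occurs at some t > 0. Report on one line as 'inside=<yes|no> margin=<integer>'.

d = (-18, -13),  |d|² = 493;  R = 7+6 = 13,  c = 493−13² = 324
v_rel = (-15, -2),  |v_rel|² = 229;  v_rel·d = (-15)·(-18) + (-2)·(-13) = 296
229·t² − 592·t + 324 = 0  ⇒  m = 296² − 229·324 = 13420
m = 13420 > 0,  v_rel·d = 296 > 0  ⇒  inside

inside=yes margin=13420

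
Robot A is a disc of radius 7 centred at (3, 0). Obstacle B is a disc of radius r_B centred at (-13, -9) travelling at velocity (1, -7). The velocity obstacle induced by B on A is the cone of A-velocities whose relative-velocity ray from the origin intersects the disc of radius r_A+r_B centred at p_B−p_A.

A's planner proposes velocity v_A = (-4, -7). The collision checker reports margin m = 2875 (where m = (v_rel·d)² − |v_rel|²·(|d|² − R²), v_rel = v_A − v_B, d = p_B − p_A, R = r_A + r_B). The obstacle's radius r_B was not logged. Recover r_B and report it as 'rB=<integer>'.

m = 2875
d = (-16, -9);  v_rel = (-5, 0),  |v_rel|² = 25
v_rel×d = (-5)·(-9) − (0)·(-16) = 45
since m = R²·25 − 45²:  R² = (2025 + 2875) / 25 = 196
R = √196 = 14  ⇒  r_B = 14 − 7 = 7

rB=7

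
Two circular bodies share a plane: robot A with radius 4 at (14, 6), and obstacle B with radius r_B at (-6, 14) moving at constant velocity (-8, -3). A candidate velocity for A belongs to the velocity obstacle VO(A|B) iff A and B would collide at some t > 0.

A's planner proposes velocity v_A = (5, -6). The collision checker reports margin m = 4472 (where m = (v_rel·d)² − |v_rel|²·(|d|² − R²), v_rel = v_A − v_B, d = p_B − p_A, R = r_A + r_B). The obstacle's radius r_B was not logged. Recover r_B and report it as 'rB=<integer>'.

m = 4472
d = (-20, 8);  v_rel = (13, -3),  |v_rel|² = 178
v_rel×d = (13)·(8) − (-3)·(-20) = 44
since m = R²·178 − 44²:  R² = (1936 + 4472) / 178 = 36
R = √36 = 6  ⇒  r_B = 6 − 4 = 2

rB=2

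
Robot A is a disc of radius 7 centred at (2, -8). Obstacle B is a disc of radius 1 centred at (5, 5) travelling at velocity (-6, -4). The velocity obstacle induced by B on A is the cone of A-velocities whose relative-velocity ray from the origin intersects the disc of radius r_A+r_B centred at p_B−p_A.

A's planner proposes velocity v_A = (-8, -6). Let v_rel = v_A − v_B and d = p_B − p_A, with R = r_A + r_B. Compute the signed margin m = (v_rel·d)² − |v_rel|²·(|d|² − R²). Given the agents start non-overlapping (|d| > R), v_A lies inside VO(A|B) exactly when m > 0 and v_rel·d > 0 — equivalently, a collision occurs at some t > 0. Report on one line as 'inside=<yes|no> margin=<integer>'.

d = (3, 13),  |d|² = 178;  R = 7+1 = 8,  c = 178−8² = 114
v_rel = (-2, -2),  |v_rel|² = 8;  v_rel·d = (-2)·(3) + (-2)·(13) = -32
8·t² + 64·t + 114 = 0  ⇒  m = (-32)² − 8·114 = 112
m = 112 > 0,  v_rel·d = -32 < 0  ⇒  outside

inside=no margin=112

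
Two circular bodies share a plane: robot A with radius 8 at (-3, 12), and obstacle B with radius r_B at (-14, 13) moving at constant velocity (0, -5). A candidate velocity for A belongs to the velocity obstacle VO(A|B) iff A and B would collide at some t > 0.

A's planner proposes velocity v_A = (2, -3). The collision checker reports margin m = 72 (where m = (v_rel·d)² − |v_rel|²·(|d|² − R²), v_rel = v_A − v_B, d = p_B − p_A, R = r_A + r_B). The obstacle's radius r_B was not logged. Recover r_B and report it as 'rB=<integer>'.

m = 72
d = (-11, 1);  v_rel = (2, 2),  |v_rel|² = 8
v_rel×d = (2)·(1) − (2)·(-11) = 24
since m = R²·8 − 24²:  R² = (576 + 72) / 8 = 81
R = √81 = 9  ⇒  r_B = 9 − 8 = 1

rB=1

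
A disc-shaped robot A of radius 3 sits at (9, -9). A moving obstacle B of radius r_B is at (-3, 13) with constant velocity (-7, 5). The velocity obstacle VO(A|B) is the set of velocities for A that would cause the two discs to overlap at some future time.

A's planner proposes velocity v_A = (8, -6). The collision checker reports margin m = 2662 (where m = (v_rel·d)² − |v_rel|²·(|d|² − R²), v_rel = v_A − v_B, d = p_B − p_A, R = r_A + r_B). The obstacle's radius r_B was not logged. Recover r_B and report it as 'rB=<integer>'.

m = 2662
d = (-12, 22);  v_rel = (15, -11),  |v_rel|² = 346
v_rel×d = (15)·(22) − (-11)·(-12) = 198
since m = R²·346 − 198²:  R² = (39204 + 2662) / 346 = 121
R = √121 = 11  ⇒  r_B = 11 − 3 = 8

rB=8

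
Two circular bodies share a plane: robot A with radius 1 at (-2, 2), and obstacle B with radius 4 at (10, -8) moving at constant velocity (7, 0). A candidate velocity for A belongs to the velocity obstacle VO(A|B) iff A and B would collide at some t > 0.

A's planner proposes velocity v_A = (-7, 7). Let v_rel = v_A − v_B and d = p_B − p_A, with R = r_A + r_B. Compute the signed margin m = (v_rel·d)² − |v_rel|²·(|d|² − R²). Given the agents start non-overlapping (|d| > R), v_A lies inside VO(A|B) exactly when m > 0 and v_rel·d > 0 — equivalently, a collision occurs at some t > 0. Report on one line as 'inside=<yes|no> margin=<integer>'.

d = (12, -10),  |d|² = 244;  R = 1+4 = 5,  c = 244−5² = 219
v_rel = (-14, 7),  |v_rel|² = 245;  v_rel·d = (-14)·(12) + (7)·(-10) = -238
245·t² + 476·t + 219 = 0  ⇒  m = (-238)² − 245·219 = 2989
m = 2989 > 0,  v_rel·d = -238 < 0  ⇒  outside

inside=no margin=2989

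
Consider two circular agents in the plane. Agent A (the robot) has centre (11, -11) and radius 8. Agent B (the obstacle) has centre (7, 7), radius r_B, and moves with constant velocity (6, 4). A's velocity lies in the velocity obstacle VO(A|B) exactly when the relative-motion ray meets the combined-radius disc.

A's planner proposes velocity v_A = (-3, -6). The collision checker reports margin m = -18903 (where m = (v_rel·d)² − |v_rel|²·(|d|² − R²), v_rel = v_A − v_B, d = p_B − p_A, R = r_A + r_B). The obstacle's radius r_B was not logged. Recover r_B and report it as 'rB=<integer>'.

m = -18903
d = (-4, 18);  v_rel = (-9, -10),  |v_rel|² = 181
v_rel×d = (-9)·(18) − (-10)·(-4) = -202
since m = R²·181 − (-202)²:  R² = (40804 + -18903) / 181 = 121
R = √121 = 11  ⇒  r_B = 11 − 8 = 3

rB=3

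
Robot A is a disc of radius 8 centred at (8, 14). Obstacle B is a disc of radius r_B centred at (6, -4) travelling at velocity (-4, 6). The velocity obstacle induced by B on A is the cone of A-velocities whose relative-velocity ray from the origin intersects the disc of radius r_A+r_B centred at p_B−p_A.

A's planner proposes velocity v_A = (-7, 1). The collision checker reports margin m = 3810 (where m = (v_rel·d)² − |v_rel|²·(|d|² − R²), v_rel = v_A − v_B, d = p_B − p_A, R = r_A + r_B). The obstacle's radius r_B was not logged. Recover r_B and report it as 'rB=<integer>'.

m = 3810
d = (-2, -18);  v_rel = (-3, -5),  |v_rel|² = 34
v_rel×d = (-3)·(-18) − (-5)·(-2) = 44
since m = R²·34 − 44²:  R² = (1936 + 3810) / 34 = 169
R = √169 = 13  ⇒  r_B = 13 − 8 = 5

rB=5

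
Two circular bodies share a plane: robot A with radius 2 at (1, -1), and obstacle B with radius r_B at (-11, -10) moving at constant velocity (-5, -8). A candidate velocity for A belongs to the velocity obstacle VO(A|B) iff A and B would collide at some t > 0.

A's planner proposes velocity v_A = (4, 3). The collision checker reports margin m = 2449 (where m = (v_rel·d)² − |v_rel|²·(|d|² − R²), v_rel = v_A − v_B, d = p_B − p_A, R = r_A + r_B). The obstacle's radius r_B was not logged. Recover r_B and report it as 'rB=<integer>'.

m = 2449
d = (-12, -9);  v_rel = (9, 11),  |v_rel|² = 202
v_rel×d = (9)·(-9) − (11)·(-12) = 51
since m = R²·202 − 51²:  R² = (2601 + 2449) / 202 = 25
R = √25 = 5  ⇒  r_B = 5 − 2 = 3

rB=3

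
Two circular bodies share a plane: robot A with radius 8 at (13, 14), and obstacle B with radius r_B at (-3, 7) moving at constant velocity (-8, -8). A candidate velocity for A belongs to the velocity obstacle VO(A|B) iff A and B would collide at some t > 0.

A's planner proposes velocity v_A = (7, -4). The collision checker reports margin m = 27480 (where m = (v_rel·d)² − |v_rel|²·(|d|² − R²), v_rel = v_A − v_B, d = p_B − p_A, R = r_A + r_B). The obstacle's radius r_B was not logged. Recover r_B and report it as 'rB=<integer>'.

m = 27480
d = (-16, -7);  v_rel = (15, 4),  |v_rel|² = 241
v_rel×d = (15)·(-7) − (4)·(-16) = -41
since m = R²·241 − (-41)²:  R² = (1681 + 27480) / 241 = 121
R = √121 = 11  ⇒  r_B = 11 − 8 = 3

rB=3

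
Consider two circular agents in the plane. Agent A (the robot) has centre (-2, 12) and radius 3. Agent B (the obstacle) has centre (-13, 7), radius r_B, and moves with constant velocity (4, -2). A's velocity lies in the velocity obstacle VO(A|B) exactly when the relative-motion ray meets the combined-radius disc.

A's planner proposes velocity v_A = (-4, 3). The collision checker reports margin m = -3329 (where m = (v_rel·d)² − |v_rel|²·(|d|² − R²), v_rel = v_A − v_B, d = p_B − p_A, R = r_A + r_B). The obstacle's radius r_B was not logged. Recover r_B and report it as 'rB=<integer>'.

m = -3329
d = (-11, -5);  v_rel = (-8, 5),  |v_rel|² = 89
v_rel×d = (-8)·(-5) − (5)·(-11) = 95
since m = R²·89 − 95²:  R² = (9025 + -3329) / 89 = 64
R = √64 = 8  ⇒  r_B = 8 − 3 = 5

rB=5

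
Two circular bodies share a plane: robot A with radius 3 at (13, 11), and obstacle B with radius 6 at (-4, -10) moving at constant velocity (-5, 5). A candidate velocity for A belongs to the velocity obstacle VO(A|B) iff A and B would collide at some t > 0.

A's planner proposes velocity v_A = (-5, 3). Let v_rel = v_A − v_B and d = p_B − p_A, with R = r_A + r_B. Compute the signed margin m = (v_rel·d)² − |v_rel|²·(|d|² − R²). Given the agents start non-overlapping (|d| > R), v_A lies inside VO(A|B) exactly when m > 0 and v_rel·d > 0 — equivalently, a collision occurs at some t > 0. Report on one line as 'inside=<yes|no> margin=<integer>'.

d = (-17, -21),  |d|² = 730;  R = 3+6 = 9,  c = 730−9² = 649
v_rel = (0, -2),  |v_rel|² = 4;  v_rel·d = (0)·(-17) + (-2)·(-21) = 42
4·t² − 84·t + 649 = 0  ⇒  m = 42² − 4·649 = -832
m = -832 < 0,  v_rel·d = 42 > 0  ⇒  outside

inside=no margin=-832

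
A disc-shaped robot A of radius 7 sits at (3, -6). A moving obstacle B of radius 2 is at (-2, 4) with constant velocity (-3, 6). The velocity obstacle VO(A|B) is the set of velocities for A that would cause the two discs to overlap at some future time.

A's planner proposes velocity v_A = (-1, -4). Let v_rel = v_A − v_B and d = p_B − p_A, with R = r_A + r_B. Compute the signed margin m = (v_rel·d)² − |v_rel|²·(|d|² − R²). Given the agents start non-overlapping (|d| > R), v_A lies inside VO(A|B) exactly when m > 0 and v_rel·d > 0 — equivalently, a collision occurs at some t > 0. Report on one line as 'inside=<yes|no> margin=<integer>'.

d = (-5, 10),  |d|² = 125;  R = 7+2 = 9,  c = 125−9² = 44
v_rel = (2, -10),  |v_rel|² = 104;  v_rel·d = (2)·(-5) + (-10)·(10) = -110
104·t² + 220·t + 44 = 0  ⇒  m = (-110)² − 104·44 = 7524
m = 7524 > 0,  v_rel·d = -110 < 0  ⇒  outside

inside=no margin=7524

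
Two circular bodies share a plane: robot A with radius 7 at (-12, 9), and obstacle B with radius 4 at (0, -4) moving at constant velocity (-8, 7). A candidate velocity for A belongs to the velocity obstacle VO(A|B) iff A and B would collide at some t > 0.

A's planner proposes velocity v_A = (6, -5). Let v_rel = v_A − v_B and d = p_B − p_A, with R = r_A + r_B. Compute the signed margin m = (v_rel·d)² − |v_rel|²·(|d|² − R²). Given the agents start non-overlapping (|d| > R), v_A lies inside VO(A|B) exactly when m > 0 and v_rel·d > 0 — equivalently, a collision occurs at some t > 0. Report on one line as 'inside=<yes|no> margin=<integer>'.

d = (12, -13),  |d|² = 313;  R = 7+4 = 11,  c = 313−11² = 192
v_rel = (14, -12),  |v_rel|² = 340;  v_rel·d = (14)·(12) + (-12)·(-13) = 324
340·t² − 648·t + 192 = 0  ⇒  m = 324² − 340·192 = 39696
m = 39696 > 0,  v_rel·d = 324 > 0  ⇒  inside

inside=yes margin=39696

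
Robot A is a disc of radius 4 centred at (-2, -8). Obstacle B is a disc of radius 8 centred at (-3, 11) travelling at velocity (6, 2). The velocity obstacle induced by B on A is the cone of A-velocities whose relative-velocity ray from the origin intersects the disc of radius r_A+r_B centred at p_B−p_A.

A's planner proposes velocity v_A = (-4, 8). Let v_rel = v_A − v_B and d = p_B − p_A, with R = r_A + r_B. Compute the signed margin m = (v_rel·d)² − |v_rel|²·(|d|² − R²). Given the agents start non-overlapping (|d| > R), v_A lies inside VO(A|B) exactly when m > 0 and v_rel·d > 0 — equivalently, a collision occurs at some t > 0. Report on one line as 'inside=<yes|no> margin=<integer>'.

d = (-1, 19),  |d|² = 362;  R = 4+8 = 12,  c = 362−12² = 218
v_rel = (-10, 6),  |v_rel|² = 136;  v_rel·d = (-10)·(-1) + (6)·(19) = 124
136·t² − 248·t + 218 = 0  ⇒  m = 124² − 136·218 = -14272
m = -14272 < 0,  v_rel·d = 124 > 0  ⇒  outside

inside=no margin=-14272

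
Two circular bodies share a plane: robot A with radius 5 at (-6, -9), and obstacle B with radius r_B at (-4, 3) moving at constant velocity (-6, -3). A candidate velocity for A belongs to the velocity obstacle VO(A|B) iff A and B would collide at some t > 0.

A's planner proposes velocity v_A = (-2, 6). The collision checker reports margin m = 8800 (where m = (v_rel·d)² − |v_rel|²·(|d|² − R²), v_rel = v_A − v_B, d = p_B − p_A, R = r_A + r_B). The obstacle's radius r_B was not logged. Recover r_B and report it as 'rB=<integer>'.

m = 8800
d = (2, 12);  v_rel = (4, 9),  |v_rel|² = 97
v_rel×d = (4)·(12) − (9)·(2) = 30
since m = R²·97 − 30²:  R² = (900 + 8800) / 97 = 100
R = √100 = 10  ⇒  r_B = 10 − 5 = 5

rB=5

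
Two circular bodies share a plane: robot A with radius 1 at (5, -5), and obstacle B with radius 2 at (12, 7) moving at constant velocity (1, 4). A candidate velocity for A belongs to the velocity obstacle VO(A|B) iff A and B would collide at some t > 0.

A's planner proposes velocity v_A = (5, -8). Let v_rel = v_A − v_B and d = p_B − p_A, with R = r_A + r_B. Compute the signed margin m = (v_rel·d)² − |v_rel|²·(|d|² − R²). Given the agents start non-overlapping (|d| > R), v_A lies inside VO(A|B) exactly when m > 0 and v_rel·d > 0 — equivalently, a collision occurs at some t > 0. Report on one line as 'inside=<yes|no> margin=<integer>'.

d = (7, 12),  |d|² = 193;  R = 1+2 = 3,  c = 193−3² = 184
v_rel = (4, -12),  |v_rel|² = 160;  v_rel·d = (4)·(7) + (-12)·(12) = -116
160·t² + 232·t + 184 = 0  ⇒  m = (-116)² − 160·184 = -15984
m = -15984 < 0,  v_rel·d = -116 < 0  ⇒  outside

inside=no margin=-15984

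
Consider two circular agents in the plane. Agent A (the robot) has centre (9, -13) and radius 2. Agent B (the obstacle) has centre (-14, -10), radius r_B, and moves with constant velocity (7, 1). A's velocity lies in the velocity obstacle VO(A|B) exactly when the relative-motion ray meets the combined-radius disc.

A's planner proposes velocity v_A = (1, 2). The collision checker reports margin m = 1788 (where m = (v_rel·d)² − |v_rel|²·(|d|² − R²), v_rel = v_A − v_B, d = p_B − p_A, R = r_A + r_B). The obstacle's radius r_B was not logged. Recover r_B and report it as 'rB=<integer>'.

m = 1788
d = (-23, 3);  v_rel = (-6, 1),  |v_rel|² = 37
v_rel×d = (-6)·(3) − (1)·(-23) = 5
since m = R²·37 − 5²:  R² = (25 + 1788) / 37 = 49
R = √49 = 7  ⇒  r_B = 7 − 2 = 5

rB=5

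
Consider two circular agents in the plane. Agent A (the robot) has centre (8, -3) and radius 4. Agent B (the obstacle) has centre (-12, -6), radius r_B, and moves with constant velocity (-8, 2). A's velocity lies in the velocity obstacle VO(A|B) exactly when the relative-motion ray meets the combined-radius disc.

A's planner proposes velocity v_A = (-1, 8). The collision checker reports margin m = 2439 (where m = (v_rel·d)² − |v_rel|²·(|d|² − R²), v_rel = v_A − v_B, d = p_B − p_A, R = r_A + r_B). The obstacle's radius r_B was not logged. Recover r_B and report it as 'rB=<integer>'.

m = 2439
d = (-20, -3);  v_rel = (7, 6),  |v_rel|² = 85
v_rel×d = (7)·(-3) − (6)·(-20) = 99
since m = R²·85 − 99²:  R² = (9801 + 2439) / 85 = 144
R = √144 = 12  ⇒  r_B = 12 − 4 = 8

rB=8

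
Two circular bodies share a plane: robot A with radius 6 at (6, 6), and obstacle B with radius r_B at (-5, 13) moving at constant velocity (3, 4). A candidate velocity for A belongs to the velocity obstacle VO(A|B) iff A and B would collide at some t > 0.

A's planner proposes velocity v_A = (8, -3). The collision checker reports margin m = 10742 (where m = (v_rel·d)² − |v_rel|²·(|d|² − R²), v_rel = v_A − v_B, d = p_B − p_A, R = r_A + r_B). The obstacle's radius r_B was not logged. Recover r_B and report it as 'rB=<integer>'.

m = 10742
d = (-11, 7);  v_rel = (5, -7),  |v_rel|² = 74
v_rel×d = (5)·(7) − (-7)·(-11) = -42
since m = R²·74 − (-42)²:  R² = (1764 + 10742) / 74 = 169
R = √169 = 13  ⇒  r_B = 13 − 6 = 7

rB=7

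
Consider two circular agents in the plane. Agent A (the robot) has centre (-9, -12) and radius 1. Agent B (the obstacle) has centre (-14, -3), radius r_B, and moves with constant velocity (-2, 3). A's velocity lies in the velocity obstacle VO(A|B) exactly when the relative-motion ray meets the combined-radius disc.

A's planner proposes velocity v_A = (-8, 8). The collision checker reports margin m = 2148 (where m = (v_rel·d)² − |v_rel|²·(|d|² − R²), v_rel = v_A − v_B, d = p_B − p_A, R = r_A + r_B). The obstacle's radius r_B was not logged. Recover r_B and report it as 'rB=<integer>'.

m = 2148
d = (-5, 9);  v_rel = (-6, 5),  |v_rel|² = 61
v_rel×d = (-6)·(9) − (5)·(-5) = -29
since m = R²·61 − (-29)²:  R² = (841 + 2148) / 61 = 49
R = √49 = 7  ⇒  r_B = 7 − 1 = 6

rB=6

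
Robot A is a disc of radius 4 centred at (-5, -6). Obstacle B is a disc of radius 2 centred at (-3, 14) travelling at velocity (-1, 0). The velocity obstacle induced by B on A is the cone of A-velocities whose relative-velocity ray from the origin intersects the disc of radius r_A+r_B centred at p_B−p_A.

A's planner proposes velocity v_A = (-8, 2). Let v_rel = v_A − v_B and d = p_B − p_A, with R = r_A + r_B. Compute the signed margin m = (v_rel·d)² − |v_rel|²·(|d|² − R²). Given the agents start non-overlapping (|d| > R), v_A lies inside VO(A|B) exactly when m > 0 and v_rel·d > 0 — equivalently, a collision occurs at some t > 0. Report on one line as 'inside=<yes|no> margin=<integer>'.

d = (2, 20),  |d|² = 404;  R = 4+2 = 6,  c = 404−6² = 368
v_rel = (-7, 2),  |v_rel|² = 53;  v_rel·d = (-7)·(2) + (2)·(20) = 26
53·t² − 52·t + 368 = 0  ⇒  m = 26² − 53·368 = -18828
m = -18828 < 0,  v_rel·d = 26 > 0  ⇒  outside

inside=no margin=-18828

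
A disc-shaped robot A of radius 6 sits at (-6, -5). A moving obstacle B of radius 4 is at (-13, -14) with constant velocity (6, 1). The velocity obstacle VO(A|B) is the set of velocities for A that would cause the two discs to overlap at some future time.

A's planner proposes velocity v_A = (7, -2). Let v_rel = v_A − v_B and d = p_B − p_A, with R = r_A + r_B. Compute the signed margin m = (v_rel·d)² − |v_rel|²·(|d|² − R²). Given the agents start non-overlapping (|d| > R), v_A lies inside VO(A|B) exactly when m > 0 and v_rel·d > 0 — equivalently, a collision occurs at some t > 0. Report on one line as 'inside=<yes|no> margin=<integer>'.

d = (-7, -9),  |d|² = 130;  R = 6+4 = 10,  c = 130−10² = 30
v_rel = (1, -3),  |v_rel|² = 10;  v_rel·d = (1)·(-7) + (-3)·(-9) = 20
10·t² − 40·t + 30 = 0  ⇒  m = 20² − 10·30 = 100
m = 100 > 0,  v_rel·d = 20 > 0  ⇒  inside

inside=yes margin=100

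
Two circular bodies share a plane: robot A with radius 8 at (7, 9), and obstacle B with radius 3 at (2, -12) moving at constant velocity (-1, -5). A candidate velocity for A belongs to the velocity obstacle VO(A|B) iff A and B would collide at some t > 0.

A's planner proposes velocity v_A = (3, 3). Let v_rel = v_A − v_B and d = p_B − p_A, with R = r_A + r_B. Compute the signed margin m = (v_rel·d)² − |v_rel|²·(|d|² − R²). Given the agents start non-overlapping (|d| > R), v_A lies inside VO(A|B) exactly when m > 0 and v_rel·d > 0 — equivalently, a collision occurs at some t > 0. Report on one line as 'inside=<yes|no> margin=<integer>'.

d = (-5, -21),  |d|² = 466;  R = 8+3 = 11,  c = 466−11² = 345
v_rel = (4, 8),  |v_rel|² = 80;  v_rel·d = (4)·(-5) + (8)·(-21) = -188
80·t² + 376·t + 345 = 0  ⇒  m = (-188)² − 80·345 = 7744
m = 7744 > 0,  v_rel·d = -188 < 0  ⇒  outside

inside=no margin=7744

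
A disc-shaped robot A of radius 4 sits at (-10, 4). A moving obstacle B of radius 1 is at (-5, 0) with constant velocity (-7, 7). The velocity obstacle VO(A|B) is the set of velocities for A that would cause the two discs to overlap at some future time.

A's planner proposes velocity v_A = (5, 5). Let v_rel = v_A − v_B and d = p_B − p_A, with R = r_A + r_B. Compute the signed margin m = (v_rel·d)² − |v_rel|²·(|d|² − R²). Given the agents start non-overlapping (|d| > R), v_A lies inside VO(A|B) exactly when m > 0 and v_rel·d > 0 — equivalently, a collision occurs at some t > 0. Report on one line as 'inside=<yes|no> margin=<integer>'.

d = (5, -4),  |d|² = 41;  R = 4+1 = 5,  c = 41−5² = 16
v_rel = (12, -2),  |v_rel|² = 148;  v_rel·d = (12)·(5) + (-2)·(-4) = 68
148·t² − 136·t + 16 = 0  ⇒  m = 68² − 148·16 = 2256
m = 2256 > 0,  v_rel·d = 68 > 0  ⇒  inside

inside=yes margin=2256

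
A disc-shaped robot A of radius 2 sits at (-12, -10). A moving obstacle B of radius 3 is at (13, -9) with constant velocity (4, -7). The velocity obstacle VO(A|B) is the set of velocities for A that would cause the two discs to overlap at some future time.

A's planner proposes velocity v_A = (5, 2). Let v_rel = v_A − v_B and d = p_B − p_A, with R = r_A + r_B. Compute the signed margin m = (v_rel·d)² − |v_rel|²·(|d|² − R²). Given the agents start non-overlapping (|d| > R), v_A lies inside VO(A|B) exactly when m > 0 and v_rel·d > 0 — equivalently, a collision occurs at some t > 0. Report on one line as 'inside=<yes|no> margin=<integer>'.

d = (25, 1),  |d|² = 626;  R = 2+3 = 5,  c = 626−5² = 601
v_rel = (1, 9),  |v_rel|² = 82;  v_rel·d = (1)·(25) + (9)·(1) = 34
82·t² − 68·t + 601 = 0  ⇒  m = 34² − 82·601 = -48126
m = -48126 < 0,  v_rel·d = 34 > 0  ⇒  outside

inside=no margin=-48126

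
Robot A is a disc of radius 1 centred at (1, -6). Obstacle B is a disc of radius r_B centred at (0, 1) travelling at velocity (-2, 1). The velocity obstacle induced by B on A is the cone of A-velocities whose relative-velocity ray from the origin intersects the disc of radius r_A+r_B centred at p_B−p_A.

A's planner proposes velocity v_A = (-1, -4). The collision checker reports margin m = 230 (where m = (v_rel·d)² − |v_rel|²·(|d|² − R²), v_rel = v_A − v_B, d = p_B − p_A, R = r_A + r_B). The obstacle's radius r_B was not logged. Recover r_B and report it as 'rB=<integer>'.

m = 230
d = (-1, 7);  v_rel = (1, -5),  |v_rel|² = 26
v_rel×d = (1)·(7) − (-5)·(-1) = 2
since m = R²·26 − 2²:  R² = (4 + 230) / 26 = 9
R = √9 = 3  ⇒  r_B = 3 − 1 = 2

rB=2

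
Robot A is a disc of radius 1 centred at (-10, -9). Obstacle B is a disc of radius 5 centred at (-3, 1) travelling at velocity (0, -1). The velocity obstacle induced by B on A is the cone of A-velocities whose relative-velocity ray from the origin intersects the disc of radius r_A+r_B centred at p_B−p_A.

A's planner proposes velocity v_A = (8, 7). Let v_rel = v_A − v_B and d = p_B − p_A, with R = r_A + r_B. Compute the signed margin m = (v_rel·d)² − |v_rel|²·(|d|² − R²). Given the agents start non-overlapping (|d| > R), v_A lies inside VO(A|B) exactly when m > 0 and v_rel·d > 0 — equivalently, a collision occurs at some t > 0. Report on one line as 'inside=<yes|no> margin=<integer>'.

d = (7, 10),  |d|² = 149;  R = 1+5 = 6,  c = 149−6² = 113
v_rel = (8, 8),  |v_rel|² = 128;  v_rel·d = (8)·(7) + (8)·(10) = 136
128·t² − 272·t + 113 = 0  ⇒  m = 136² − 128·113 = 4032
m = 4032 > 0,  v_rel·d = 136 > 0  ⇒  inside

inside=yes margin=4032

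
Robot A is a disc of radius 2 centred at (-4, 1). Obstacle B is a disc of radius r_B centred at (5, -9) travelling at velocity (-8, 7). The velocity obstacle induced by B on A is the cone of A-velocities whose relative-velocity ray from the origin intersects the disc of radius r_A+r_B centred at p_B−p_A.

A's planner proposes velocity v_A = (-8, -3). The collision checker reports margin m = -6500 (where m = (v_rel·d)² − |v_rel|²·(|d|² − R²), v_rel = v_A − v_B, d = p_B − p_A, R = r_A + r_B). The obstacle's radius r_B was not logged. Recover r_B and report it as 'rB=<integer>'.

m = -6500
d = (9, -10);  v_rel = (0, -10),  |v_rel|² = 100
v_rel×d = (0)·(-10) − (-10)·(9) = 90
since m = R²·100 − 90²:  R² = (8100 + -6500) / 100 = 16
R = √16 = 4  ⇒  r_B = 4 − 2 = 2

rB=2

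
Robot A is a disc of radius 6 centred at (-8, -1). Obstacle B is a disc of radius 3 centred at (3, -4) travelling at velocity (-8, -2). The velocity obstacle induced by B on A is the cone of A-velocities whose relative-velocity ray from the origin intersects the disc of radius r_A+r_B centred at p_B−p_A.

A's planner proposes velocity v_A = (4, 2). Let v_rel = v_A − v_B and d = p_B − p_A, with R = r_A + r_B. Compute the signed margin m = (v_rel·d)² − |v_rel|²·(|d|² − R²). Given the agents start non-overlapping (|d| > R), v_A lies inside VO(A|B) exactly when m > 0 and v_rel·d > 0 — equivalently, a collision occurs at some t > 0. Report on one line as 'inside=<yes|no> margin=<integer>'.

d = (11, -3),  |d|² = 130;  R = 6+3 = 9,  c = 130−9² = 49
v_rel = (12, 4),  |v_rel|² = 160;  v_rel·d = (12)·(11) + (4)·(-3) = 120
160·t² − 240·t + 49 = 0  ⇒  m = 120² − 160·49 = 6560
m = 6560 > 0,  v_rel·d = 120 > 0  ⇒  inside

inside=yes margin=6560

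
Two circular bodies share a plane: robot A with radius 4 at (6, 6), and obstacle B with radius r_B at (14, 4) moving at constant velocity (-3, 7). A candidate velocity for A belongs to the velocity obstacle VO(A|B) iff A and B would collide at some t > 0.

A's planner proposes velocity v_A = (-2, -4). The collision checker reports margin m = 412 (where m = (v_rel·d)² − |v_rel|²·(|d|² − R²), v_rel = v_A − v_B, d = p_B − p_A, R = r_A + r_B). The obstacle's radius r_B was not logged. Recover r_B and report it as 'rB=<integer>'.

m = 412
d = (8, -2);  v_rel = (1, -11),  |v_rel|² = 122
v_rel×d = (1)·(-2) − (-11)·(8) = 86
since m = R²·122 − 86²:  R² = (7396 + 412) / 122 = 64
R = √64 = 8  ⇒  r_B = 8 − 4 = 4

rB=4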